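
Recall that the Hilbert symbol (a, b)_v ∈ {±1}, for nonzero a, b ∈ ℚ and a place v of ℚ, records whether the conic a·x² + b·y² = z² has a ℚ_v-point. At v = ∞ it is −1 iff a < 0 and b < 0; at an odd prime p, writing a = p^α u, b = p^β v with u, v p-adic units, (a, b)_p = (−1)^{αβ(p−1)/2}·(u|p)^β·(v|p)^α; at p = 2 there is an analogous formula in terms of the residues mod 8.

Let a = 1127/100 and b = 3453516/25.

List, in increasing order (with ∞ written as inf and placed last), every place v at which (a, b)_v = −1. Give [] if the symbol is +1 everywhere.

Mod squares: a ≡ 23, b ≡ 10659. Check v ∈ {∞, 2, 3, 5, 7, 11, 17, 19, 23}.
v=7: a=7^2·(≡1), b=7^0·(≡6) mod 7; (1|7)=+1, (6|7)=-1; (−1)^{2·0·3}·(+1)^0·(-1)^2 = +1.
v=∞: 23 > 0 and 10659 > 0  ⇒  (a,b)_∞ = +1.
v=17: a=17^0·(≡6), b=17^1·(≡4) mod 17; (6|17)=-1, (4|17)=+1; (−1)^{0·1·8}·(-1)^1·(+1)^0 = -1.
v=19: a=19^0·(≡5), b=19^1·(≡8) mod 19; (5|19)=+1, (8|19)=-1; (−1)^{0·1·9}·(+1)^1·(-1)^0 = +1.
v=11: a=11^0·(≡5), b=11^1·(≡9) mod 11; (5|11)=+1, (9|11)=+1; (−1)^{0·1·5}·(+1)^1·(+1)^0 = +1.
v=2: v_2(a)=-2, v_2(b)=2; units ≡ 7, 3 (mod 8); ε·ε+αω+βω = 1·1+-2·1+2·0 ≡ 1  ⇒  (a,b)_2 = -1.
v=23: a=23^1·(≡9), b=23^0·(≡10) mod 23; (9|23)=+1, (10|23)=-1; (−1)^{1·0·11}·(+1)^0·(-1)^1 = -1.
v=3: a=3^0·(≡2), b=3^5·(≡1) mod 3; (2|3)=-1, (1|3)=+1; (−1)^{0·5·1}·(-1)^5·(+1)^0 = -1.
v=5: a=5^-2·(≡3), b=5^-2·(≡1) mod 5; (3|5)=-1, (1|5)=+1; (−1)^{-2·-2·2}·(-1)^-2·(+1)^-2 = +1.
(23, 10659 / ℚ) ramifies at {2, 3, 17, 23}: a division algebra.

[2, 3, 17, 23]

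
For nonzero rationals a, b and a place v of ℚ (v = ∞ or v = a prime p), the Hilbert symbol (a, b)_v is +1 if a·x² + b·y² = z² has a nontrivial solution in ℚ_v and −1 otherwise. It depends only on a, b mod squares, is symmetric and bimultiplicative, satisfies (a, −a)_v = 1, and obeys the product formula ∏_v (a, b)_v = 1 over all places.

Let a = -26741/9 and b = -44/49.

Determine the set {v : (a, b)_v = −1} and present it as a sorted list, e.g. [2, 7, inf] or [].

[11, 13, 17, inf]

(a, b) ≡ (-221, -11) mod (ℚ^×)²; places V = {2, 3, 7, 11, 13, 17, ∞}.
(a,b)_17: α=1, u≡16; β=0, v≡5 (mod 17); (16|17)=+1, (5|17)=-1; sign (−1)^0·+1^0·-1^1 = -1.
(a,b)_2: α=0, β=2; u≡3, v≡5 (mod 8); ε(u)ε(v)=1·0, αω(v)=0·1, βω(u)=2·1; sum ≡ 0  ⇒  +1.
(a,b)_∞: sgn(-221)=−, sgn(-11)=−, so -1.
(a,b)_11: α=2, u≡6; β=1, v≡8 (mod 11); (6|11)=-1, (8|11)=-1; sign (−1)^0·-1^1·-1^2 = -1.
(a,b)_3: α=-2, u≡1; β=0, v≡1 (mod 3); (1|3)=+1, (1|3)=+1; sign (−1)^0·+1^0·+1^-2 = +1.
(a,b)_7: α=0, u≡3; β=-2, v≡5 (mod 7); (3|7)=-1, (5|7)=-1; sign (−1)^0·-1^-2·-1^0 = +1.
(a,b)_13: α=1, u≡4; β=0, v≡6 (mod 13); (4|13)=+1, (6|13)=-1; sign (−1)^0·+1^0·-1^1 = -1.
|Ram(-221, -11)| = 4, even; anisotropic at {11, 13, 17, ∞}.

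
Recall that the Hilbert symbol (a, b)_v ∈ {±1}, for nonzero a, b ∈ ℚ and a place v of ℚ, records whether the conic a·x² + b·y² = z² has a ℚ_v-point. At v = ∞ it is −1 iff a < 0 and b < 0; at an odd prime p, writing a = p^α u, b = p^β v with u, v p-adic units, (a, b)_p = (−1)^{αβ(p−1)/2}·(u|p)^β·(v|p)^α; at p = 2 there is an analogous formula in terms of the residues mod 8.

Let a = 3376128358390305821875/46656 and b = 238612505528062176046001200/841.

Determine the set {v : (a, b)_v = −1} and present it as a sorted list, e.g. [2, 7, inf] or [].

(a, b) ≡ (2035, 27742267) mod (ℚ^×)²; places V = {2, 3, 5, 7, 11, 13, 29, 37, 43, 47, 53, ∞}.
(a,b)_13: α=2, u≡6; β=0, v≡8 (mod 13); (6|13)=-1, (8|13)=-1; sign (−1)^0·-1^0·-1^2 = +1.
(a,b)_43: α=2, u≡13; β=3, v≡9 (mod 43); (13|43)=+1, (9|43)=+1; sign (−1)^0·+1^3·+1^2 = +1.
(a,b)_29: α=0, u≡7; β=-2, v≡8 (mod 29); (7|29)=+1, (8|29)=-1; sign (−1)^0·+1^-2·-1^0 = +1.
(a,b)_3: α=-6, u≡1; β=0, v≡1 (mod 3); (1|3)=+1, (1|3)=+1; sign (−1)^0·+1^0·+1^-6 = +1.
(a,b)_2: α=-6, β=4; u≡3, v≡3 (mod 8); ε(u)ε(v)=1·1, αω(v)=-6·1, βω(u)=4·1; sum ≡ 1  ⇒  -1.
(a,b)_47: α=2, u≡34; β=3, v≡39 (mod 47); (34|47)=+1, (39|47)=-1; sign (−1)^0·+1^3·-1^2 = +1.
(a,b)_37: α=3, u≡17; β=5, v≡20 (mod 37); (17|37)=-1, (20|37)=-1; sign (−1)^0·-1^5·-1^3 = +1.
(a,b)_5: α=5, u≡3; β=2, v≡3 (mod 5); (3|5)=-1, (3|5)=-1; sign (−1)^0·-1^2·-1^5 = -1.
(a,b)_11: α=1, u≡4; β=0, v≡4 (mod 11); (4|11)=+1, (4|11)=+1; sign (−1)^0·+1^0·+1^1 = +1.
(a,b)_7: α=0, u≡5; β=1, v≡3 (mod 7); (5|7)=-1, (3|7)=-1; sign (−1)^0·-1^1·-1^0 = -1.
(a,b)_∞: sgn(2035)=+, sgn(27742267)=+, so +1.
(a,b)_53: α=2, u≡23; β=3, v≡16 (mod 53); (23|53)=-1, (16|53)=+1; sign (−1)^0·-1^3·+1^2 = -1.
|Ram(2035, 27742267)| = 4, even; anisotropic at {2, 5, 7, 53}.

[2, 5, 7, 53]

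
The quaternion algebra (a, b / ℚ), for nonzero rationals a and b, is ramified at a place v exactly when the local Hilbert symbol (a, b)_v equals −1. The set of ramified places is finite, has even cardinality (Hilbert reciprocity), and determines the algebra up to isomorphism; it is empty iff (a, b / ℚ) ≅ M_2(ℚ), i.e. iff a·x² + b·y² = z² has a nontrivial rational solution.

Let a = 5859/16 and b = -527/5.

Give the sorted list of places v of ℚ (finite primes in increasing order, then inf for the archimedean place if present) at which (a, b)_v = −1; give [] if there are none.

[3, 17]

Mod squares: a ≡ 651, b ≡ -2635. Check v ∈ {∞, 2, 3, 5, 7, 17, 31}.
v=2: v_2(a)=-4, v_2(b)=0; units ≡ 3, 5 (mod 8); ε·ε+αω+βω = 1·0+-4·1+0·1 ≡ 0  ⇒  (a,b)_2 = +1.
v=3: a=3^3·(≡1), b=3^0·(≡2) mod 3; (1|3)=+1, (2|3)=-1; (−1)^{3·0·1}·(+1)^0·(-1)^3 = -1.
v=17: a=17^0·(≡6), b=17^1·(≡4) mod 17; (6|17)=-1, (4|17)=+1; (−1)^{0·1·8}·(-1)^1·(+1)^0 = -1.
v=∞: 651 > 0 and -2635 < 0  ⇒  (a,b)_∞ = +1.
v=7: a=7^1·(≡2), b=7^0·(≡1) mod 7; (2|7)=+1, (1|7)=+1; (−1)^{1·0·3}·(+1)^0·(+1)^1 = +1.
v=31: a=31^1·(≡6), b=31^1·(≡9) mod 31; (6|31)=-1, (9|31)=+1; (−1)^{1·1·15}·(-1)^1·(+1)^1 = +1.
v=5: a=5^0·(≡4), b=5^-1·(≡3) mod 5; (4|5)=+1, (3|5)=-1; (−1)^{0·-1·2}·(+1)^-1·(-1)^0 = +1.
Ram(651, -2635) = {3, 17}; no ℚ_3-point on the conic.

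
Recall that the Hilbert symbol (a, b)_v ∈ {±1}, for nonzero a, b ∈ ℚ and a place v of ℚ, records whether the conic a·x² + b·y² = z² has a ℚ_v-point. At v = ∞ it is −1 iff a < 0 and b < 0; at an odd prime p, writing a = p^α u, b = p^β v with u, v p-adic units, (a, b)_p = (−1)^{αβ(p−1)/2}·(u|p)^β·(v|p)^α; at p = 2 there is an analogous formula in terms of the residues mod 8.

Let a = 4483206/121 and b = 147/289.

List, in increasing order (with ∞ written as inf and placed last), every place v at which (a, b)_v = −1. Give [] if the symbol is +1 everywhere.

(a, b) ≡ (10166, 3) mod (ℚ^×)²; places V = {2, 3, 7, 11, 13, 17, 23, ∞}.
(a,b)_23: α=1, u≡11; β=0, v≡6 (mod 23); (11|23)=-1, (6|23)=+1; sign (−1)^0·-1^0·+1^1 = +1.
(a,b)_3: α=2, u≡2; β=1, v≡1 (mod 3); (2|3)=-1, (1|3)=+1; sign (−1)^0·-1^1·+1^2 = -1.
(a,b)_17: α=1, u≡7; β=-2, v≡11 (mod 17); (7|17)=-1, (11|17)=-1; sign (−1)^0·-1^-2·-1^1 = -1.
(a,b)_7: α=2, u≡2; β=2, v≡5 (mod 7); (2|7)=+1, (5|7)=-1; sign (−1)^0·+1^2·-1^2 = +1.
(a,b)_11: α=-2, u≡2; β=0, v≡5 (mod 11); (2|11)=-1, (5|11)=+1; sign (−1)^0·-1^0·+1^-2 = +1.
(a,b)_∞: sgn(10166)=+, sgn(3)=+, so +1.
(a,b)_13: α=1, u≡6; β=0, v≡10 (mod 13); (6|13)=-1, (10|13)=+1; sign (−1)^0·-1^0·+1^1 = +1.
(a,b)_2: α=1, β=0; u≡3, v≡3 (mod 8); ε(u)ε(v)=1·1, αω(v)=1·1, βω(u)=0·1; sum ≡ 0  ⇒  +1.
(10166, 3 / ℚ) ramifies at {3, 17}: a division algebra.

[3, 17]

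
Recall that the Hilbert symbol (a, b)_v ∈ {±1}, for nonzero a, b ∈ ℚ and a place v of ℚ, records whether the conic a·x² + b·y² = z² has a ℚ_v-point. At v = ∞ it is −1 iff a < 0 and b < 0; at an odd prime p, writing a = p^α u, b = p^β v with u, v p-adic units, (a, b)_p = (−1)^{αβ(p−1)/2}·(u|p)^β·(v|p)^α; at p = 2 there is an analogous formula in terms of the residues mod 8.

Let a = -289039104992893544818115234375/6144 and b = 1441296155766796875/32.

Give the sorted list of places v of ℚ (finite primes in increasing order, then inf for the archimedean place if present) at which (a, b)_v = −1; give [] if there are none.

(a, b) ≡ (-3598842, 86) mod (ℚ^×)²; places V = {2, 3, 5, 7, 13, 29, 37, 43, ∞}.
(a,b)_∞: sgn(-3598842)=−, sgn(86)=+, so +1.
(a,b)_7: α=4, u≡5; β=2, v≡1 (mod 7); (5|7)=-1, (1|7)=+1; sign (−1)^0·-1^2·+1^4 = +1.
(a,b)_13: α=5, u≡3; β=2, v≡2 (mod 13); (3|13)=+1, (2|13)=-1; sign (−1)^0·+1^2·-1^5 = -1.
(a,b)_5: α=14, u≡3; β=8, v≡4 (mod 5); (3|5)=-1, (4|5)=+1; sign (−1)^0·-1^8·+1^14 = +1.
(a,b)_3: α=-1, u≡2; β=2, v≡2 (mod 3); (2|3)=-1, (2|3)=-1; sign (−1)^0·-1^2·-1^-1 = -1.
(a,b)_2: α=-11, β=-5; u≡3, v≡3 (mod 8); ε(u)ε(v)=1·1, αω(v)=-11·1, βω(u)=-5·1; sum ≡ 1  ⇒  -1.
(a,b)_43: α=1, u≡12; β=1, v≡27 (mod 43); (12|43)=-1, (27|43)=-1; sign (−1)^1·-1^1·-1^1 = -1.
(a,b)_29: α=3, u≡13; β=2, v≡24 (mod 29); (13|29)=+1, (24|29)=+1; sign (−1)^0·+1^2·+1^3 = +1.
(a,b)_37: α=3, u≡1; β=2, v≡3 (mod 37); (1|37)=+1, (3|37)=+1; sign (−1)^0·+1^2·+1^3 = +1.
|Ram(-3598842, 86)| = 4, even; anisotropic at {2, 3, 13, 43}.

[2, 3, 13, 43]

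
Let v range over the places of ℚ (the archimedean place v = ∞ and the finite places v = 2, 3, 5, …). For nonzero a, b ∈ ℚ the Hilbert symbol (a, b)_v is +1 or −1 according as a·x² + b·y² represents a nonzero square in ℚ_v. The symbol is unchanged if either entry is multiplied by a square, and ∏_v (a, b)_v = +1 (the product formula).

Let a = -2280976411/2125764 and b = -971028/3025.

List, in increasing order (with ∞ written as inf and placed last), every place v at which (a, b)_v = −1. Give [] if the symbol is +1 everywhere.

(a, b) ≡ (-950011, -37) mod (ℚ^×)²; places V = {2, 3, 5, 7, 11, 17, 29, 37, 41, 47, ∞}.
(a,b)_11: α=0, u≡4; β=-2, v≡10 (mod 11); (4|11)=+1, (10|11)=-1; sign (−1)^0·+1^-2·-1^0 = +1.
(a,b)_3: α=-12, u≡2; β=8, v≡2 (mod 3); (2|3)=-1, (2|3)=-1; sign (−1)^0·-1^8·-1^-12 = +1.
(a,b)_5: α=0, u≡1; β=-2, v≡2 (mod 5); (1|5)=+1, (2|5)=-1; sign (−1)^0·+1^-2·-1^0 = +1.
(a,b)_37: α=0, u≡11; β=1, v≡30 (mod 37); (11|37)=+1, (30|37)=+1; sign (−1)^0·+1^1·+1^0 = +1.
(a,b)_29: α=1, u≡18; β=0, v≡17 (mod 29); (18|29)=-1, (17|29)=-1; sign (−1)^0·-1^0·-1^1 = -1.
(a,b)_2: α=-2, β=2; u≡5, v≡3 (mod 8); ε(u)ε(v)=0·1, αω(v)=-2·1, βω(u)=2·1; sum ≡ 0  ⇒  +1.
(a,b)_7: α=4, u≡2; β=0, v≡5 (mod 7); (2|7)=+1, (5|7)=-1; sign (−1)^0·+1^0·-1^4 = +1.
(a,b)_∞: sgn(-950011)=−, sgn(-37)=−, so -1.
(a,b)_47: α=1, u≡35; β=0, v≡41 (mod 47); (35|47)=-1, (41|47)=-1; sign (−1)^0·-1^0·-1^1 = -1.
(a,b)_17: α=1, u≡16; β=0, v≡5 (mod 17); (16|17)=+1, (5|17)=-1; sign (−1)^0·+1^0·-1^1 = -1.
(a,b)_41: α=1, u≡14; β=0, v≡21 (mod 41); (14|41)=-1, (21|41)=+1; sign (−1)^0·-1^0·+1^1 = +1.
(-950011, -37 / ℚ) ramifies at {17, 29, 47, ∞}: a division algebra.

[17, 29, 47, inf]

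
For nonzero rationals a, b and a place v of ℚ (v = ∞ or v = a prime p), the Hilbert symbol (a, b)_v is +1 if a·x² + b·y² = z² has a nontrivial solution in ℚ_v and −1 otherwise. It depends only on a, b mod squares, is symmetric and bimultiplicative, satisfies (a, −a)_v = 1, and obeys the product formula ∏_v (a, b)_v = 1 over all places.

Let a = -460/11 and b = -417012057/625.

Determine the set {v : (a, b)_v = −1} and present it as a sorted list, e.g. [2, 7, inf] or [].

Mod squares: a ≡ -1265, b ≡ -572033. Check v ∈ {∞, 2, 3, 5, 7, 11, 17, 19, 23}.
v=∞: -1265 < 0 and -572033 < 0  ⇒  (a,b)_∞ = -1.
v=19: a=19^0·(≡10), b=19^1·(≡10) mod 19; (10|19)=-1, (10|19)=-1; (−1)^{0·1·9}·(-1)^1·(-1)^0 = -1.
v=5: a=5^1·(≡3), b=5^-4·(≡3) mod 5; (3|5)=-1, (3|5)=-1; (−1)^{1·-4·2}·(-1)^-4·(-1)^1 = -1.
v=7: a=7^0·(≡4), b=7^1·(≡3) mod 7; (4|7)=+1, (3|7)=-1; (−1)^{0·1·3}·(+1)^1·(-1)^0 = +1.
v=11: a=11^-1·(≡2), b=11^1·(≡9) mod 11; (2|11)=-1, (9|11)=+1; (−1)^{-1·1·5}·(-1)^1·(+1)^-1 = +1.
v=17: a=17^0·(≡3), b=17^1·(≡14) mod 17; (3|17)=-1, (14|17)=-1; (−1)^{0·1·8}·(-1)^1·(-1)^0 = -1.
v=2: v_2(a)=2, v_2(b)=0; units ≡ 7, 7 (mod 8); ε·ε+αω+βω = 1·1+2·0+0·0 ≡ 1  ⇒  (a,b)_2 = -1.
v=23: a=23^1·(≡17), b=23^1·(≡14) mod 23; (17|23)=-1, (14|23)=-1; (−1)^{1·1·11}·(-1)^1·(-1)^1 = -1.
v=3: a=3^0·(≡1), b=3^6·(≡1) mod 3; (1|3)=+1, (1|3)=+1; (−1)^{0·6·1}·(+1)^6·(+1)^0 = +1.
Ram(-1265, -572033) = {2, 5, 17, 19, 23, ∞}; no ℚ_2-point on the conic.

[2, 5, 17, 19, 23, inf]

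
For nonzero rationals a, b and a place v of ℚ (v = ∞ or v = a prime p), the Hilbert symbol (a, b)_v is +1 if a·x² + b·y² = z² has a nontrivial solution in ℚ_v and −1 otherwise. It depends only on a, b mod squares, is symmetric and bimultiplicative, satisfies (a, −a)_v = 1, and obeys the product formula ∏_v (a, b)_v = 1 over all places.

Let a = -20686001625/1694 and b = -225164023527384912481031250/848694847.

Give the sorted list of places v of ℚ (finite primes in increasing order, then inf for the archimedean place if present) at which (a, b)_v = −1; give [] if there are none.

Mod squares: a ≡ -1287128990, b ≡ -409262. Check v ∈ {∞, 2, 3, 5, 7, 11, 13, 17, 23, 31, 37, 41}.
v=2: v_2(a)=-1, v_2(b)=1; units ≡ 1, 1 (mod 8); ε·ε+αω+βω = 0·0+-1·0+1·0 ≡ 0  ⇒  (a,b)_2 = +1.
v=13: a=13^0·(≡9), b=13^-2·(≡12) mod 13; (9|13)=+1, (12|13)=+1; (−1)^{0·-2·6}·(+1)^-2·(+1)^0 = +1.
v=3: a=3^2·(≡1), b=3^6·(≡1) mod 3; (1|3)=+1, (1|3)=+1; (−1)^{2·6·1}·(+1)^6·(+1)^2 = +1.
v=11: a=11^-2·(≡10), b=11^-4·(≡5) mod 11; (10|11)=-1, (5|11)=+1; (−1)^{-2·-4·5}·(-1)^-4·(+1)^-2 = +1.
v=23: a=23^1·(≡11), b=23^3·(≡3) mod 23; (11|23)=-1, (3|23)=+1; (−1)^{1·3·11}·(-1)^3·(+1)^1 = +1.
v=7: a=7^-1·(≡3), b=7^-3·(≡3) mod 7; (3|7)=-1, (3|7)=-1; (−1)^{-1·-3·3}·(-1)^-3·(-1)^-1 = -1.
v=17: a=17^1·(≡15), b=17^2·(≡1) mod 17; (15|17)=+1, (1|17)=+1; (−1)^{1·2·8}·(+1)^2·(+1)^1 = +1.
v=31: a=31^1·(≡14), b=31^3·(≡19) mod 31; (14|31)=+1, (19|31)=+1; (−1)^{1·3·15}·(+1)^3·(+1)^1 = -1.
v=37: a=37^1·(≡17), b=37^2·(≡5) mod 37; (17|37)=-1, (5|37)=-1; (−1)^{1·2·18}·(-1)^2·(-1)^1 = -1.
v=∞: -1287128990 < 0 and -409262 < 0  ⇒  (a,b)_∞ = -1.
v=5: a=5^3·(≡3), b=5^6·(≡2) mod 5; (3|5)=-1, (2|5)=-1; (−1)^{3·6·2}·(-1)^6·(-1)^3 = -1.
v=41: a=41^1·(≡21), b=41^3·(≡7) mod 41; (21|41)=+1, (7|41)=-1; (−1)^{1·3·20}·(+1)^3·(-1)^1 = -1.
(-1287128990, -409262 / ℚ) ramifies at {5, 7, 31, 37, 41, ∞}: a division algebra.

[5, 7, 31, 37, 41, inf]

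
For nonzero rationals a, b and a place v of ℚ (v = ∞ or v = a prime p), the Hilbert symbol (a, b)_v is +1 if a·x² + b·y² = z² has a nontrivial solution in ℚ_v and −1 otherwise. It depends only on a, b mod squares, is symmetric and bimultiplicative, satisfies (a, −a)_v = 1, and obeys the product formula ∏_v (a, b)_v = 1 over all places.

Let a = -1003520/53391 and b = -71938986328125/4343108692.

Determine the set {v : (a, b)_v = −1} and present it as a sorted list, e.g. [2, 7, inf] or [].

Mod squares: a ≡ -195, b ≡ -65. Check v ∈ {∞, 2, 3, 5, 7, 13, 17, 19, 37}.
v=7: a=7^2·(≡1), b=7^2·(≡6) mod 7; (1|7)=+1, (6|7)=-1; (−1)^{2·2·3}·(+1)^2·(-1)^2 = +1.
v=3: a=3^-1·(≡1), b=3^2·(≡1) mod 3; (1|3)=+1, (1|3)=+1; (−1)^{-1·2·1}·(+1)^2·(+1)^-1 = +1.
v=17: a=17^0·(≡13), b=17^4·(≡11) mod 17; (13|17)=+1, (11|17)=-1; (−1)^{0·4·8}·(+1)^4·(-1)^0 = +1.
v=5: a=5^1·(≡1), b=5^9·(≡2) mod 5; (1|5)=+1, (2|5)=-1; (−1)^{1·9·2}·(+1)^9·(-1)^1 = -1.
v=∞: -195 < 0 and -65 < 0  ⇒  (a,b)_∞ = -1.
v=13: a=13^-1·(≡11), b=13^-3·(≡8) mod 13; (11|13)=-1, (8|13)=-1; (−1)^{-1·-3·6}·(-1)^-3·(-1)^-1 = +1.
v=19: a=19^0·(≡3), b=19^-2·(≡5) mod 19; (3|19)=-1, (5|19)=+1; (−1)^{0·-2·9}·(-1)^-2·(+1)^0 = +1.
v=37: a=37^-2·(≡34), b=37^-2·(≡26) mod 37; (34|37)=+1, (26|37)=+1; (−1)^{-2·-2·18}·(+1)^-2·(+1)^-2 = +1.
v=2: v_2(a)=12, v_2(b)=-2; units ≡ 5, 7 (mod 8); ε·ε+αω+βω = 0·1+12·0+-2·1 ≡ 0  ⇒  (a,b)_2 = +1.
(-195, -65 / ℚ) ramifies at {5, ∞}: a division algebra.

[5, inf]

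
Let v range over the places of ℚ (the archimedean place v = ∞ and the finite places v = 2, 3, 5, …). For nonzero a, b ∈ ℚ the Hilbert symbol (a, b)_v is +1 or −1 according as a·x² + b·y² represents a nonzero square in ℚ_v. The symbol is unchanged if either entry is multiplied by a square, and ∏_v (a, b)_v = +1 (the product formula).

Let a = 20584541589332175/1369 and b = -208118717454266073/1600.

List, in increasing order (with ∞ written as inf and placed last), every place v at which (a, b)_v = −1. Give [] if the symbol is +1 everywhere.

Mod squares: a ≡ 663, b ≡ -29393. Check v ∈ {∞, 2, 3, 5, 7, 13, 17, 19, 37}.
v=17: a=17^1·(≡7), b=17^1·(≡5) mod 17; (7|17)=-1, (5|17)=-1; (−1)^{1·1·8}·(-1)^1·(-1)^1 = +1.
v=5: a=5^2·(≡3), b=5^-2·(≡3) mod 5; (3|5)=-1, (3|5)=-1; (−1)^{2·-2·2}·(-1)^-2·(-1)^2 = +1.
v=7: a=7^6·(≡5), b=7^3·(≡1) mod 7; (5|7)=-1, (1|7)=+1; (−1)^{6·3·3}·(-1)^3·(+1)^6 = -1.
v=37: a=37^-2·(≡21), b=37^0·(≡18) mod 37; (21|37)=+1, (18|37)=-1; (−1)^{-2·0·18}·(+1)^0·(-1)^-2 = +1.
v=∞: 663 > 0 and -29393 < 0  ⇒  (a,b)_∞ = +1.
v=2: v_2(a)=0, v_2(b)=-6; units ≡ 7, 7 (mod 8); ε·ε+αω+βω = 1·1+0·0+-6·0 ≡ 1  ⇒  (a,b)_2 = -1.
v=19: a=19^4·(≡16), b=19^5·(≡17) mod 19; (16|19)=+1, (17|19)=+1; (−1)^{4·5·9}·(+1)^5·(+1)^4 = +1.
v=13: a=13^1·(≡3), b=13^3·(≡4) mod 13; (3|13)=+1, (4|13)=+1; (−1)^{1·3·6}·(+1)^3·(+1)^1 = +1.
v=3: a=3^5·(≡2), b=3^8·(≡1) mod 3; (2|3)=-1, (1|3)=+1; (−1)^{5·8·1}·(-1)^8·(+1)^5 = +1.
(663, -29393 / ℚ) ramifies at {2, 7}: a division algebra.

[2, 7]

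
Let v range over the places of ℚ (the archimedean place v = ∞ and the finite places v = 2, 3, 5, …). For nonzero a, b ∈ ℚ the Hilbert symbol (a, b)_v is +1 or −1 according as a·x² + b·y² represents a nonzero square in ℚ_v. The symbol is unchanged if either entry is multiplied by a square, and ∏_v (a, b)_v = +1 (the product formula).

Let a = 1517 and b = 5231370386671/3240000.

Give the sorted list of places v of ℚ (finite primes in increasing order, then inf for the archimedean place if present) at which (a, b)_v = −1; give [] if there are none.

[11, 23, 31, 37]

Mod squares: a ≡ 1517, b ≡ 101959. Check v ∈ {∞, 2, 3, 5, 11, 13, 19, 23, 29, 31, 37, 41}.
v=31: a=31^0·(≡29), b=31^1·(≡3) mod 31; (29|31)=-1, (3|31)=-1; (−1)^{0·1·15}·(-1)^1·(-1)^0 = -1.
v=29: a=29^0·(≡9), b=29^2·(≡16) mod 29; (9|29)=+1, (16|29)=+1; (−1)^{0·2·14}·(+1)^2·(+1)^0 = +1.
v=13: a=13^0·(≡9), b=13^3·(≡10) mod 13; (9|13)=+1, (10|13)=+1; (−1)^{0·3·6}·(+1)^3·(+1)^0 = +1.
v=11: a=11^0·(≡10), b=11^1·(≡10) mod 11; (10|11)=-1, (10|11)=-1; (−1)^{0·1·5}·(-1)^1·(-1)^0 = -1.
v=41: a=41^1·(≡37), b=41^0·(≡10) mod 41; (37|41)=+1, (10|41)=+1; (−1)^{1·0·20}·(+1)^0·(+1)^1 = +1.
v=37: a=37^1·(≡4), b=37^0·(≡14) mod 37; (4|37)=+1, (14|37)=-1; (−1)^{1·0·18}·(+1)^0·(-1)^1 = -1.
v=5: a=5^0·(≡2), b=5^-4·(≡4) mod 5; (2|5)=-1, (4|5)=+1; (−1)^{0·-4·2}·(-1)^-4·(+1)^0 = +1.
v=3: a=3^0·(≡2), b=3^-4·(≡1) mod 3; (2|3)=-1, (1|3)=+1; (−1)^{0·-4·1}·(-1)^-4·(+1)^0 = +1.
v=19: a=19^0·(≡16), b=19^2·(≡17) mod 19; (16|19)=+1, (17|19)=+1; (−1)^{0·2·9}·(+1)^2·(+1)^0 = +1.
v=23: a=23^0·(≡22), b=23^1·(≡14) mod 23; (22|23)=-1, (14|23)=-1; (−1)^{0·1·11}·(-1)^1·(-1)^0 = -1.
v=∞: 1517 > 0 and 101959 > 0  ⇒  (a,b)_∞ = +1.
v=2: v_2(a)=0, v_2(b)=-6; units ≡ 5, 7 (mod 8); ε·ε+αω+βω = 0·1+0·0+-6·1 ≡ 0  ⇒  (a,b)_2 = +1.
|Ram(1517, 101959)| = 4, even; anisotropic at {11, 23, 31, 37}.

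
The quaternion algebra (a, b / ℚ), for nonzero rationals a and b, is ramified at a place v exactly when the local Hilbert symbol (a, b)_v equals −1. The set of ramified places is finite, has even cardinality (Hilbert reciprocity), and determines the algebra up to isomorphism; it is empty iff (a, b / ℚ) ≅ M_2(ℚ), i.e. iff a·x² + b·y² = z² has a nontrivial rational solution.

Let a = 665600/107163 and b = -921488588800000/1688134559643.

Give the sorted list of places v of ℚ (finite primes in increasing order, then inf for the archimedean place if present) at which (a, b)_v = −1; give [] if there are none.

Mod squares: a ≡ 78, b ≡ -390. Check v ∈ {∞, 2, 3, 5, 7, 13}.
v=3: a=3^-7·(≡2), b=3^-15·(≡2) mod 3; (2|3)=-1, (2|3)=-1; (−1)^{-7·-15·1}·(-1)^-15·(-1)^-7 = -1.
v=7: a=7^-2·(≡4), b=7^-6·(≡4) mod 7; (4|7)=+1, (4|7)=+1; (−1)^{-2·-6·3}·(+1)^-6·(+1)^-2 = +1.
v=2: v_2(a)=11, v_2(b)=27; units ≡ 7, 5 (mod 8); ε·ε+αω+βω = 1·0+11·1+27·0 ≡ 1  ⇒  (a,b)_2 = -1.
v=∞: 78 > 0 and -390 < 0  ⇒  (a,b)_∞ = +1.
v=13: a=13^1·(≡8), b=13^3·(≡1) mod 13; (8|13)=-1, (1|13)=+1; (−1)^{1·3·6}·(-1)^3·(+1)^1 = -1.
v=5: a=5^2·(≡3), b=5^5·(≡3) mod 5; (3|5)=-1, (3|5)=-1; (−1)^{2·5·2}·(-1)^5·(-1)^2 = -1.
|Ram(78, -390)| = 4, even; anisotropic at {2, 3, 5, 13}.

[2, 3, 5, 13]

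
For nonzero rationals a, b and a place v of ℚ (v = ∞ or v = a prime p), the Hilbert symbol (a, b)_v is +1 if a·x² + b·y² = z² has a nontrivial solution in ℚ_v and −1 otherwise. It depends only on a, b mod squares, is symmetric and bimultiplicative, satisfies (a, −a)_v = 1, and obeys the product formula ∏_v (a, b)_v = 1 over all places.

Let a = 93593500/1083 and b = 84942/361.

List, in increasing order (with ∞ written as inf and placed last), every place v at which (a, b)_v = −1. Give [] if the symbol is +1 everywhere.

(a, b) ≡ (23205, 78) mod (ℚ^×)²; places V = {2, 3, 5, 7, 11, 13, 17, 19, ∞}.
(a,b)_3: α=-1, u≡1; β=3, v≡2 (mod 3); (1|3)=+1, (2|3)=-1; sign (−1)^1·+1^3·-1^-1 = +1.
(a,b)_17: α=1, u≡7; β=0, v≡11 (mod 17); (7|17)=-1, (11|17)=-1; sign (−1)^0·-1^0·-1^1 = -1.
(a,b)_∞: sgn(23205)=+, sgn(78)=+, so +1.
(a,b)_7: α=1, u≡2; β=0, v≡1 (mod 7); (2|7)=+1, (1|7)=+1; sign (−1)^0·+1^0·+1^1 = +1.
(a,b)_5: α=3, u≡1; β=0, v≡2 (mod 5); (1|5)=+1, (2|5)=-1; sign (−1)^0·+1^0·-1^3 = -1.
(a,b)_13: α=1, u≡12; β=1, v≡6 (mod 13); (12|13)=+1, (6|13)=-1; sign (−1)^0·+1^1·-1^1 = -1.
(a,b)_19: α=-2, u≡17; β=-2, v≡12 (mod 19); (17|19)=+1, (12|19)=-1; sign (−1)^0·+1^-2·-1^-2 = +1.
(a,b)_2: α=2, β=1; u≡5, v≡7 (mod 8); ε(u)ε(v)=0·1, αω(v)=2·0, βω(u)=1·1; sum ≡ 1  ⇒  -1.
(a,b)_11: α=2, u≡7; β=2, v≡1 (mod 11); (7|11)=-1, (1|11)=+1; sign (−1)^0·-1^2·+1^2 = +1.
|Ram(23205, 78)| = 4, even; anisotropic at {2, 5, 13, 17}.

[2, 5, 13, 17]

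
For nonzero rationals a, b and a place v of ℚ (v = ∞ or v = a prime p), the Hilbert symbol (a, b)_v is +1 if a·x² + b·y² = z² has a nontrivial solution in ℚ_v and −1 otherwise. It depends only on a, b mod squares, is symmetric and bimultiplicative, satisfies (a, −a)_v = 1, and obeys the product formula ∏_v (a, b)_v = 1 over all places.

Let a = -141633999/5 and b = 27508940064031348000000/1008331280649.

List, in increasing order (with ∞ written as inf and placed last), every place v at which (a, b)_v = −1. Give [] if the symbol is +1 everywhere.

[5, 19]

(a, b) ≡ (-2755, 13) mod (ℚ^×)²; places V = {2, 3, 5, 7, 11, 13, 19, 23, 29, ∞}.
(a,b)_2: α=0, β=8; u≡5, v≡5 (mod 8); ε(u)ε(v)=0·0, αω(v)=0·1, βω(u)=8·1; sum ≡ 0  ⇒  +1.
(a,b)_7: α=0, u≡5; β=-4, v≡3 (mod 7); (5|7)=-1, (3|7)=-1; sign (−1)^0·-1^-4·-1^0 = +1.
(a,b)_19: α=1, u≡4; β=4, v≡10 (mod 19); (4|19)=+1, (10|19)=-1; sign (−1)^0·+1^4·-1^1 = -1.
(a,b)_3: α=2, u≡2; β=-8, v≡1 (mod 3); (2|3)=-1, (1|3)=+1; sign (−1)^0·-1^-8·+1^2 = +1.
(a,b)_∞: sgn(-2755)=−, sgn(13)=+, so +1.
(a,b)_29: α=1, u≡15; β=2, v≡7 (mod 29); (15|29)=-1, (7|29)=+1; sign (−1)^0·-1^2·+1^1 = +1.
(a,b)_13: α=4, u≡4; β=7, v≡3 (mod 13); (4|13)=+1, (3|13)=+1; sign (−1)^0·+1^7·+1^4 = +1.
(a,b)_11: α=0, u≡2; β=-2, v≡8 (mod 11); (2|11)=-1, (8|11)=-1; sign (−1)^0·-1^-2·-1^0 = +1.
(a,b)_5: α=-1, u≡1; β=6, v≡3 (mod 5); (1|5)=+1, (3|5)=-1; sign (−1)^0·+1^6·-1^-1 = -1.
(a,b)_23: α=0, u≡14; β=-2, v≡3 (mod 23); (14|23)=-1, (3|23)=+1; sign (−1)^0·-1^-2·+1^0 = +1.
|Ram(-2755, 13)| = 2, even; anisotropic at {5, 19}.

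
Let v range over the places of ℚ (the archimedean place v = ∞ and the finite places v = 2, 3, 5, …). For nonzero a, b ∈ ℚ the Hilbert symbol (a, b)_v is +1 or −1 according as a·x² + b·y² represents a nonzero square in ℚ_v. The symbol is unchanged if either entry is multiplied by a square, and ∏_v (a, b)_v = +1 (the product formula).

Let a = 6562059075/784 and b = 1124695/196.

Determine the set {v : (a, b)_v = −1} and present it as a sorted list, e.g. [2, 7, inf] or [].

[2, 5, 31, 43]

(a, b) ≡ (3240523, 55) mod (ℚ^×)²; places V = {2, 3, 5, 7, 11, 13, 17, 31, 43, ∞}.
(a,b)_17: α=1, u≡15; β=0, v≡1 (mod 17); (15|17)=+1, (1|17)=+1; sign (−1)^0·+1^0·+1^1 = +1.
(a,b)_11: α=1, u≡8; β=3, v≡1 (mod 11); (8|11)=-1, (1|11)=+1; sign (−1)^1·-1^3·+1^1 = +1.
(a,b)_5: α=2, u≡2; β=1, v≡4 (mod 5); (2|5)=-1, (4|5)=+1; sign (−1)^0·-1^1·+1^2 = -1.
(a,b)_31: α=1, u≡8; β=0, v≡17 (mod 31); (8|31)=+1, (17|31)=-1; sign (−1)^0·+1^0·-1^1 = -1.
(a,b)_2: α=-4, β=-2; u≡3, v≡7 (mod 8); ε(u)ε(v)=1·1, αω(v)=-4·0, βω(u)=-2·1; sum ≡ 1  ⇒  -1.
(a,b)_7: α=-2, u≡6; β=-2, v≡3 (mod 7); (6|7)=-1, (3|7)=-1; sign (−1)^0·-1^-2·-1^-2 = +1.
(a,b)_∞: sgn(3240523)=+, sgn(55)=+, so +1.
(a,b)_3: α=4, u≡1; β=0, v≡1 (mod 3); (1|3)=+1, (1|3)=+1; sign (−1)^0·+1^0·+1^4 = +1.
(a,b)_43: α=1, u≡10; β=0, v≡12 (mod 43); (10|43)=+1, (12|43)=-1; sign (−1)^0·+1^0·-1^1 = -1.
(a,b)_13: α=1, u≡3; β=2, v≡12 (mod 13); (3|13)=+1, (12|13)=+1; sign (−1)^0·+1^2·+1^1 = +1.
Ram(3240523, 55) = {2, 5, 31, 43}; no ℚ_2-point on the conic.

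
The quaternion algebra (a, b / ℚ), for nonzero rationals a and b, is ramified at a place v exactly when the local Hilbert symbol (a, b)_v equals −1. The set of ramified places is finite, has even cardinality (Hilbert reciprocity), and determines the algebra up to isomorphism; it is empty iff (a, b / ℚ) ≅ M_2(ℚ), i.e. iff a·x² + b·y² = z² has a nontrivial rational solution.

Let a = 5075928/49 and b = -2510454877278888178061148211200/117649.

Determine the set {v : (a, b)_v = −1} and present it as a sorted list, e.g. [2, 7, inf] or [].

[17, 19]

(a, b) ≡ (140998, -11362) mod (ℚ^×)²; places V = {2, 3, 5, 7, 11, 13, 17, 19, 23, 29, ∞}.
(a,b)_3: α=2, u≡1; β=10, v≡2 (mod 3); (1|3)=+1, (2|3)=-1; sign (−1)^0·+1^10·-1^2 = +1.
(a,b)_5: α=0, u≡2; β=2, v≡3 (mod 5); (2|5)=-1, (3|5)=-1; sign (−1)^0·-1^2·-1^0 = +1.
(a,b)_23: α=0, u≡4; β=1, v≡9 (mod 23); (4|23)=+1, (9|23)=+1; sign (−1)^0·+1^1·+1^0 = +1.
(a,b)_11: α=1, u≡4; β=4, v≡4 (mod 11); (4|11)=+1, (4|11)=+1; sign (−1)^0·+1^4·+1^1 = +1.
(a,b)_2: α=3, β=11; u≡3, v≡7 (mod 8); ε(u)ε(v)=1·1, αω(v)=3·0, βω(u)=11·1; sum ≡ 0  ⇒  +1.
(a,b)_17: α=1, u≡2; β=4, v≡12 (mod 17); (2|17)=+1, (12|17)=-1; sign (−1)^0·+1^4·-1^1 = -1.
(a,b)_29: α=1, u≡11; β=4, v≡6 (mod 29); (11|29)=-1, (6|29)=+1; sign (−1)^0·-1^4·+1^1 = +1.
(a,b)_13: α=1, u≡4; β=3, v≡3 (mod 13); (4|13)=+1, (3|13)=+1; sign (−1)^0·+1^3·+1^1 = +1.
(a,b)_7: α=-2, u≡4; β=-6, v≡6 (mod 7); (4|7)=+1, (6|7)=-1; sign (−1)^0·+1^-6·-1^-2 = +1.
(a,b)_19: α=0, u≡14; β=1, v≡3 (mod 19); (14|19)=-1, (3|19)=-1; sign (−1)^0·-1^1·-1^0 = -1.
(a,b)_∞: sgn(140998)=+, sgn(-11362)=−, so +1.
Ram(140998, -11362) = {17, 19}; no ℚ_17-point on the conic.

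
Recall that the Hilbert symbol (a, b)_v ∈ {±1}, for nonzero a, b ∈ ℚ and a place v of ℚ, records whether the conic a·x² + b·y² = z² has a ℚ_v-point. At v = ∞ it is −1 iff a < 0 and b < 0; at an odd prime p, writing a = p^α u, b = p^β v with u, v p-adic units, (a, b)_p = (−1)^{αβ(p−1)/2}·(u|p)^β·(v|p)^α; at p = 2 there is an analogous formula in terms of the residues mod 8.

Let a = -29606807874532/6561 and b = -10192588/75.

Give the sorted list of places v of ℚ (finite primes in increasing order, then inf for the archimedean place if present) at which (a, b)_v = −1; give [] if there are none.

[2, 3, 7, 17, 19, inf]

Mod squares: a ≡ -2737, b ≡ -156009. Check v ∈ {∞, 2, 3, 5, 7, 17, 19, 23}.
v=5: a=5^0·(≡3), b=5^-2·(≡4) mod 5; (3|5)=-1, (4|5)=+1; (−1)^{0·-2·2}·(-1)^-2·(+1)^0 = +1.
v=23: a=23^3·(≡15), b=23^1·(≡9) mod 23; (15|23)=-1, (9|23)=+1; (−1)^{3·1·11}·(-1)^1·(+1)^3 = +1.
v=∞: -2737 < 0 and -156009 < 0  ⇒  (a,b)_∞ = -1.
v=17: a=17^3·(≡15), b=17^1·(≡11) mod 17; (15|17)=+1, (11|17)=-1; (−1)^{3·1·8}·(+1)^1·(-1)^3 = -1.
v=7: a=7^3·(≡1), b=7^3·(≡4) mod 7; (1|7)=+1, (4|7)=+1; (−1)^{3·3·3}·(+1)^3·(+1)^3 = -1.
v=2: v_2(a)=2, v_2(b)=2; units ≡ 7, 7 (mod 8); ε·ε+αω+βω = 1·1+2·0+2·0 ≡ 1  ⇒  (a,b)_2 = -1.
v=19: a=19^2·(≡12), b=19^1·(≡6) mod 19; (12|19)=-1, (6|19)=+1; (−1)^{2·1·9}·(-1)^1·(+1)^2 = -1.
v=3: a=3^-8·(≡2), b=3^-1·(≡2) mod 3; (2|3)=-1, (2|3)=-1; (−1)^{-8·-1·1}·(-1)^-1·(-1)^-8 = -1.
Ram(-2737, -156009) = {2, 3, 7, 17, 19, ∞}; no ℚ_2-point on the conic.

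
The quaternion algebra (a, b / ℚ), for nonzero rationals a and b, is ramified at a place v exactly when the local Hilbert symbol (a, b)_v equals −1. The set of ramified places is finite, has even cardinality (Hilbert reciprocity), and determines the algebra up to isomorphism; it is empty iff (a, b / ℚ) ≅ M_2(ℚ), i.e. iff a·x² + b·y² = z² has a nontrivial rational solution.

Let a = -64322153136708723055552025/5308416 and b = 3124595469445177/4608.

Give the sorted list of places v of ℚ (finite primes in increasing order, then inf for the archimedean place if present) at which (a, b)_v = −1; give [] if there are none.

[13, 23]

Mod squares: a ≡ -77441, b ≡ 434. Check v ∈ {∞, 2, 3, 5, 7, 13, 23, 31, 37}.
v=31: a=31^2·(≡10), b=31^1·(≡10) mod 31; (10|31)=+1, (10|31)=+1; (−1)^{2·1·15}·(+1)^1·(+1)^2 = +1.
v=5: a=5^2·(≡4), b=5^0·(≡4) mod 5; (4|5)=+1, (4|5)=+1; (−1)^{2·0·2}·(+1)^0·(+1)^2 = +1.
v=2: v_2(a)=-16, v_2(b)=-9; units ≡ 7, 1 (mod 8); ε·ε+αω+βω = 1·0+-16·0+-9·0 ≡ 0  ⇒  (a,b)_2 = +1.
v=3: a=3^-4·(≡1), b=3^-2·(≡2) mod 3; (1|3)=+1, (2|3)=-1; (−1)^{-4·-2·1}·(+1)^-2·(-1)^-4 = +1.
v=7: a=7^11·(≡1), b=7^7·(≡3) mod 7; (1|7)=+1, (3|7)=-1; (−1)^{11·7·3}·(+1)^7·(-1)^11 = +1.
v=13: a=13^3·(≡4), b=13^2·(≡11) mod 13; (4|13)=+1, (11|13)=-1; (−1)^{3·2·6}·(+1)^2·(-1)^3 = -1.
v=23: a=23^3·(≡5), b=23^2·(≡20) mod 23; (5|23)=-1, (20|23)=-1; (−1)^{3·2·11}·(-1)^2·(-1)^3 = -1.
v=37: a=37^3·(≡7), b=37^2·(≡34) mod 37; (7|37)=+1, (34|37)=+1; (−1)^{3·2·18}·(+1)^2·(+1)^3 = +1.
v=∞: -77441 < 0 and 434 > 0  ⇒  (a,b)_∞ = +1.
(-77441, 434 / ℚ) ramifies at {13, 23}: a division algebra.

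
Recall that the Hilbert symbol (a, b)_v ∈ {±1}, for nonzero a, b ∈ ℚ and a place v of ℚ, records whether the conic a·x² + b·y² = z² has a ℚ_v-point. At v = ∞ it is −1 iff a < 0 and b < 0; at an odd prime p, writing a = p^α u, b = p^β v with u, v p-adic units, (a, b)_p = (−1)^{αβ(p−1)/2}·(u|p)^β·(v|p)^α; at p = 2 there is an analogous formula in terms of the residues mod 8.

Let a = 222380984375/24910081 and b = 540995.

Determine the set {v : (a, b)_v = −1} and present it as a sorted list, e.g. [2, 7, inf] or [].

Mod squares: a ≡ 407, b ≡ 540995. Check v ∈ {∞, 2, 5, 7, 11, 13, 17, 23, 29, 31, 37, 41}.
v=∞: 407 > 0 and 540995 > 0  ⇒  (a,b)_∞ = +1.
v=31: a=31^-2·(≡7), b=31^0·(≡14) mod 31; (7|31)=+1, (14|31)=+1; (−1)^{-2·0·15}·(+1)^0·(+1)^-2 = +1.
v=5: a=5^6·(≡3), b=5^1·(≡4) mod 5; (3|5)=-1, (4|5)=+1; (−1)^{6·1·2}·(-1)^1·(+1)^6 = -1.
v=13: a=13^0·(≡4), b=13^1·(≡2) mod 13; (4|13)=+1, (2|13)=-1; (−1)^{0·1·6}·(+1)^1·(-1)^0 = +1.
v=2: v_2(a)=0, v_2(b)=0; units ≡ 7, 3 (mod 8); ε·ε+αω+βω = 1·1+0·1+0·0 ≡ 1  ⇒  (a,b)_2 = -1.
v=11: a=11^3·(≡3), b=11^0·(≡4) mod 11; (3|11)=+1, (4|11)=+1; (−1)^{3·0·5}·(+1)^0·(+1)^3 = +1.
v=17: a=17^2·(≡2), b=17^0·(≡4) mod 17; (2|17)=+1, (4|17)=+1; (−1)^{2·0·8}·(+1)^0·(+1)^2 = +1.
v=29: a=29^0·(≡13), b=29^1·(≡8) mod 29; (13|29)=+1, (8|29)=-1; (−1)^{0·1·14}·(+1)^1·(-1)^0 = +1.
v=7: a=7^-2·(≡4), b=7^1·(≡5) mod 7; (4|7)=+1, (5|7)=-1; (−1)^{-2·1·3}·(+1)^1·(-1)^-2 = +1.
v=23: a=23^-2·(≡6), b=23^0·(≡12) mod 23; (6|23)=+1, (12|23)=+1; (−1)^{-2·0·11}·(+1)^0·(+1)^-2 = +1.
v=37: a=37^1·(≡21), b=37^0·(≡18) mod 37; (21|37)=+1, (18|37)=-1; (−1)^{1·0·18}·(+1)^0·(-1)^1 = -1.
v=41: a=41^0·(≡17), b=41^1·(≡34) mod 41; (17|41)=-1, (34|41)=-1; (−1)^{0·1·20}·(-1)^1·(-1)^0 = -1.
|Ram(407, 540995)| = 4, even; anisotropic at {2, 5, 37, 41}.

[2, 5, 37, 41]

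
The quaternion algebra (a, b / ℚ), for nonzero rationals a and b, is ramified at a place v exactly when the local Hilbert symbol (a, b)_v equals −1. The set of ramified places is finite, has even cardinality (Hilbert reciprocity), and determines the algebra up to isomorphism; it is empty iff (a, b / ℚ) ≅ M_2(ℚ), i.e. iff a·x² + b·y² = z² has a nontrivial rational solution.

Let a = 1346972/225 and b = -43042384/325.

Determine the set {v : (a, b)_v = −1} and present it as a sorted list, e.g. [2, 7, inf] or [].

[2, 31]

(a, b) ≡ (23, -713713) mod (ℚ^×)²; places V = {2, 3, 5, 7, 11, 13, 23, 31, ∞}.
(a,b)_31: α=0, u≡26; β=1, v≡10 (mod 31); (26|31)=-1, (10|31)=+1; sign (−1)^0·-1^1·+1^0 = -1.
(a,b)_7: α=0, u≡4; β=3, v≡5 (mod 7); (4|7)=+1, (5|7)=-1; sign (−1)^0·+1^3·-1^0 = +1.
(a,b)_∞: sgn(23)=+, sgn(-713713)=−, so +1.
(a,b)_3: α=-2, u≡2; β=0, v≡2 (mod 3); (2|3)=-1, (2|3)=-1; sign (−1)^0·-1^0·-1^-2 = +1.
(a,b)_2: α=2, β=4; u≡7, v≡7 (mod 8); ε(u)ε(v)=1·1, αω(v)=2·0, βω(u)=4·0; sum ≡ 1  ⇒  -1.
(a,b)_23: α=1, u≡8; β=1, v≡11 (mod 23); (8|23)=+1, (11|23)=-1; sign (−1)^1·+1^1·-1^1 = +1.
(a,b)_5: α=-2, u≡3; β=-2, v≡2 (mod 5); (3|5)=-1, (2|5)=-1; sign (−1)^0·-1^-2·-1^-2 = +1.
(a,b)_11: α=4, u≡3; β=1, v≡7 (mod 11); (3|11)=+1, (7|11)=-1; sign (−1)^0·+1^1·-1^4 = +1.
(a,b)_13: α=0, u≡4; β=-1, v≡8 (mod 13); (4|13)=+1, (8|13)=-1; sign (−1)^0·+1^-1·-1^0 = +1.
(23, -713713 / ℚ) ramifies at {2, 31}: a division algebra.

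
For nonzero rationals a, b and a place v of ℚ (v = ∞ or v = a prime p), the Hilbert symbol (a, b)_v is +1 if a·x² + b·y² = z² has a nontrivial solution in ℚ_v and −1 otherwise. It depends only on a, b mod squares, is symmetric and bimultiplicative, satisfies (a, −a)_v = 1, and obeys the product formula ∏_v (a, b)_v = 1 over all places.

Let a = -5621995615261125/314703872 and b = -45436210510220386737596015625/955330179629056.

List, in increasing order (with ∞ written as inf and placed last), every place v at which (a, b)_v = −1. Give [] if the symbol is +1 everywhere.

Mod squares: a ≡ -9690, b ≡ -823745. Check v ∈ {∞, 2, 3, 5, 7, 11, 13, 17, 19, 23, 29}.
v=17: a=17^3·(≡1), b=17^4·(≡10) mod 17; (1|17)=+1, (10|17)=-1; (−1)^{3·4·8}·(+1)^4·(-1)^3 = -1.
v=7: a=7^-4·(≡3), b=7^-6·(≡4) mod 7; (3|7)=-1, (4|7)=+1; (−1)^{-4·-6·3}·(-1)^-6·(+1)^-4 = +1.
v=11: a=11^0·(≡1), b=11^-2·(≡9) mod 11; (1|11)=+1, (9|11)=+1; (−1)^{0·-2·5}·(+1)^-2·(+1)^0 = +1.
v=5: a=5^3·(≡3), b=5^7·(≡1) mod 5; (3|5)=-1, (1|5)=+1; (−1)^{3·7·2}·(-1)^7·(+1)^3 = -1.
v=19: a=19^3·(≡14), b=19^5·(≡10) mod 19; (14|19)=-1, (10|19)=-1; (−1)^{3·5·9}·(-1)^5·(-1)^3 = -1.
v=13: a=13^0·(≡2), b=13^1·(≡4) mod 13; (2|13)=-1, (4|13)=+1; (−1)^{0·1·6}·(-1)^1·(+1)^0 = -1.
v=2: v_2(a)=-17, v_2(b)=-26; units ≡ 3, 7 (mod 8); ε·ε+αω+βω = 1·1+-17·0+-26·1 ≡ 1  ⇒  (a,b)_2 = -1.
v=3: a=3^1·(≡1), b=3^6·(≡1) mod 3; (1|3)=+1, (1|3)=+1; (−1)^{1·6·1}·(+1)^6·(+1)^1 = +1.
v=∞: -9690 < 0 and -823745 < 0  ⇒  (a,b)_∞ = -1.
v=29: a=29^2·(≡9), b=29^3·(≡3) mod 29; (9|29)=+1, (3|29)=-1; (−1)^{2·3·14}·(+1)^3·(-1)^2 = +1.
v=23: a=23^2·(≡1), b=23^3·(≡21) mod 23; (1|23)=+1, (21|23)=-1; (−1)^{2·3·11}·(+1)^3·(-1)^2 = +1.
|Ram(-9690, -823745)| = 6, even; anisotropic at {2, 5, 13, 17, 19, ∞}.

[2, 5, 13, 17, 19, inf]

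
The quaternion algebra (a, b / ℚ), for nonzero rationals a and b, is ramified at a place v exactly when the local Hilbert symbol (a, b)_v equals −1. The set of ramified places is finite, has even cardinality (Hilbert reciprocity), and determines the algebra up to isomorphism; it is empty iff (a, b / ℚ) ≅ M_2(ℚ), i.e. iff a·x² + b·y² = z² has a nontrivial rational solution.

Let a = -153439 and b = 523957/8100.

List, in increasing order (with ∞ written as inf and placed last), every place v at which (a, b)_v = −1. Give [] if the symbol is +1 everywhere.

[13, 29]

Mod squares: a ≡ -153439, b ≡ 37. Check v ∈ {∞, 2, 3, 5, 7, 11, 13, 17, 29, 37}.
v=7: a=7^0·(≡1), b=7^2·(≡4) mod 7; (1|7)=+1, (4|7)=+1; (−1)^{0·2·3}·(+1)^2·(+1)^0 = +1.
v=2: v_2(a)=0, v_2(b)=-2; units ≡ 1, 5 (mod 8); ε·ε+αω+βω = 0·0+0·1+-2·0 ≡ 0  ⇒  (a,b)_2 = +1.
v=∞: -153439 < 0 and 37 > 0  ⇒  (a,b)_∞ = +1.
v=29: a=29^1·(≡16), b=29^0·(≡8) mod 29; (16|29)=+1, (8|29)=-1; (−1)^{1·0·14}·(+1)^0·(-1)^1 = -1.
v=11: a=11^1·(≡10), b=11^0·(≡4) mod 11; (10|11)=-1, (4|11)=+1; (−1)^{1·0·5}·(-1)^0·(+1)^1 = +1.
v=17: a=17^0·(≡3), b=17^2·(≡12) mod 17; (3|17)=-1, (12|17)=-1; (−1)^{0·2·8}·(-1)^2·(-1)^0 = +1.
v=37: a=37^1·(≡34), b=37^1·(≡28) mod 37; (34|37)=+1, (28|37)=+1; (−1)^{1·1·18}·(+1)^1·(+1)^1 = +1.
v=5: a=5^0·(≡1), b=5^-2·(≡3) mod 5; (1|5)=+1, (3|5)=-1; (−1)^{0·-2·2}·(+1)^-2·(-1)^0 = +1.
v=3: a=3^0·(≡2), b=3^-4·(≡1) mod 3; (2|3)=-1, (1|3)=+1; (−1)^{0·-4·1}·(-1)^-4·(+1)^0 = +1.
v=13: a=13^1·(≡1), b=13^0·(≡5) mod 13; (1|13)=+1, (5|13)=-1; (−1)^{1·0·6}·(+1)^0·(-1)^1 = -1.
Ram(-153439, 37) = {13, 29}; no ℚ_13-point on the conic.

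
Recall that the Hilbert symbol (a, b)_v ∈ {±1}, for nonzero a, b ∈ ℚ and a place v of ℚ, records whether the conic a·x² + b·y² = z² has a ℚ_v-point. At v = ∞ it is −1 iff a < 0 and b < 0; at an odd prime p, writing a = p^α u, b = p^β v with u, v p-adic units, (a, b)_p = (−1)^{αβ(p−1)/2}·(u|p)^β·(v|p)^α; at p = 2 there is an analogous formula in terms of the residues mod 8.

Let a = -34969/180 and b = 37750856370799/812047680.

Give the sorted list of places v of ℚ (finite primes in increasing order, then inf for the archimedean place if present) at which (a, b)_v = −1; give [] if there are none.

[2, 13, 17, 37]

(a, b) ≡ (-5, 1921595) mod (ℚ^×)²; places V = {2, 3, 5, 11, 13, 17, 37, 47, 53, 59, ∞}.
(a,b)_∞: sgn(-5)=−, sgn(1921595)=+, so +1.
(a,b)_53: α=0, u≡51; β=2, v≡2 (mod 53); (51|53)=-1, (2|53)=-1; sign (−1)^0·-1^2·-1^0 = +1.
(a,b)_59: α=0, u≡6; β=-2, v≡11 (mod 59); (6|59)=-1, (11|59)=-1; sign (−1)^0·-1^-2·-1^0 = +1.
(a,b)_37: α=0, u≡23; β=1, v≡29 (mod 37); (23|37)=-1, (29|37)=-1; sign (−1)^0·-1^1·-1^0 = -1.
(a,b)_13: α=0, u≡6; β=1, v≡6 (mod 13); (6|13)=-1, (6|13)=-1; sign (−1)^0·-1^1·-1^0 = -1.
(a,b)_2: α=-2, β=-6; u≡3, v≡3 (mod 8); ε(u)ε(v)=1·1, αω(v)=-2·1, βω(u)=-6·1; sum ≡ 1  ⇒  -1.
(a,b)_47: α=0, u≡6; β=1, v≡34 (mod 47); (6|47)=+1, (34|47)=+1; sign (−1)^0·+1^1·+1^0 = +1.
(a,b)_3: α=-2, u≡1; β=-6, v≡2 (mod 3); (1|3)=+1, (2|3)=-1; sign (−1)^0·+1^-6·-1^-2 = +1.
(a,b)_11: α=2, u≡2; β=2, v≡3 (mod 11); (2|11)=-1, (3|11)=+1; sign (−1)^0·-1^2·+1^2 = +1.
(a,b)_5: α=-1, u≡1; β=-1, v≡4 (mod 5); (1|5)=+1, (4|5)=+1; sign (−1)^0·+1^-1·+1^-1 = +1.
(a,b)_17: α=2, u≡10; β=3, v≡1 (mod 17); (10|17)=-1, (1|17)=+1; sign (−1)^0·-1^3·+1^2 = -1.
(-5, 1921595 / ℚ) ramifies at {2, 13, 17, 37}: a division algebra.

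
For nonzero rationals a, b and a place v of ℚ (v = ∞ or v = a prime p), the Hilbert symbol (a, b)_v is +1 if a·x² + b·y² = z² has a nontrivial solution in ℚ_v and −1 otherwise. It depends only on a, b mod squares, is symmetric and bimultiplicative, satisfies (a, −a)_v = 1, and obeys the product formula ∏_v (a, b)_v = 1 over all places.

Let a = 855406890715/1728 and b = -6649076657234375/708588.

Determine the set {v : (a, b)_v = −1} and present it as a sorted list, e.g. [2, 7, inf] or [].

[3, 43]

(a, b) ≡ (18705, -3741) mod (ℚ^×)²; places V = {2, 3, 5, 7, 13, 17, 29, 43, 53, ∞}.
(a,b)_29: α=1, u≡20; β=3, v≡13 (mod 29); (20|29)=+1, (13|29)=+1; sign (−1)^0·+1^3·+1^1 = +1.
(a,b)_5: α=1, u≡1; β=6, v≡4 (mod 5); (1|5)=+1, (4|5)=+1; sign (−1)^0·+1^6·+1^1 = +1.
(a,b)_7: α=0, u≡1; β=4, v≡1 (mod 7); (1|7)=+1, (1|7)=+1; sign (−1)^0·+1^4·+1^0 = +1.
(a,b)_17: α=2, u≡3; β=0, v≡4 (mod 17); (3|17)=-1, (4|17)=+1; sign (−1)^0·-1^0·+1^2 = +1.
(a,b)_2: α=-6, β=-2; u≡1, v≡3 (mod 8); ε(u)ε(v)=0·1, αω(v)=-6·1, βω(u)=-2·0; sum ≡ 0  ⇒  +1.
(a,b)_3: α=-3, u≡1; β=-11, v≡1 (mod 3); (1|3)=+1, (1|3)=+1; sign (−1)^1·+1^-11·+1^-3 = -1.
(a,b)_53: α=2, u≡43; β=0, v≡12 (mod 53); (43|53)=+1, (12|53)=-1; sign (−1)^0·+1^0·-1^2 = +1.
(a,b)_∞: sgn(18705)=+, sgn(-3741)=−, so +1.
(a,b)_13: α=2, u≡2; β=2, v≡1 (mod 13); (2|13)=-1, (1|13)=+1; sign (−1)^0·-1^2·+1^2 = +1.
(a,b)_43: α=1, u≡19; β=1, v≡12 (mod 43); (19|43)=-1, (12|43)=-1; sign (−1)^1·-1^1·-1^1 = -1.
(18705, -3741 / ℚ) ramifies at {3, 43}: a division algebra.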